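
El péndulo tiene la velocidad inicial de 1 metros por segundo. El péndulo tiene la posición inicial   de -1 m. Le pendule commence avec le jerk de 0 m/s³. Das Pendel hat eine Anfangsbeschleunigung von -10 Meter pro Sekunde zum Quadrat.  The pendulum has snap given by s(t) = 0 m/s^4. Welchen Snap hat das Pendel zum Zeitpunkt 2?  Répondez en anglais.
We have snap s(t) = 0. Substituting t = 2: s(2) = 0.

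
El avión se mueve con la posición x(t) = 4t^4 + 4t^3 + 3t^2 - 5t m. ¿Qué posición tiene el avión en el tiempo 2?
Tenemos la posición x(t) = 4·t^4 + 4·t^3 + 3·t^2 - 5·t. Sustituyendo t = 2: x(2) = 98.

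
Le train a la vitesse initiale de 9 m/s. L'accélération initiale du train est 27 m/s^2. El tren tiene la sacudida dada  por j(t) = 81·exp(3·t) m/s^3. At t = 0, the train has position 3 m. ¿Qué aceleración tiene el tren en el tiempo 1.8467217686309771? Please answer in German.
Wir müssen die Stammfunktion unserer Gleichung für den Ruck j(t) = 81·exp(3·t) 1-mal finden. Die Stammfunktion von dem Ruck, mit a(0) = 27, ergibt die Beschleunigung: a(t) = 27·exp(3·t). Aus der Gleichung für die Beschleunigung a(t) = 27·exp(3·t), setzen wir t = 1.8467217686309771 ein und erhalten a = 6877.44277323824.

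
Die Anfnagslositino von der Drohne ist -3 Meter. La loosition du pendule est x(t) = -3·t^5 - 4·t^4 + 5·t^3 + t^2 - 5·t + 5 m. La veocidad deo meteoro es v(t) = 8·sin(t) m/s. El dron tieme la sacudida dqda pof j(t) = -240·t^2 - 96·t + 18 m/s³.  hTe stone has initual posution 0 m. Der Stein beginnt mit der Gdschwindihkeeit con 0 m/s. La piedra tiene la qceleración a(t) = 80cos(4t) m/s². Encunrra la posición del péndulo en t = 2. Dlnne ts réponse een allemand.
Wir haben die Position x(t) = -3·t^5 - 4·t^4 + 5·t^3 + t^2 - 5·t + 5. Durch Einsetzen von t = 2: x(2) = -121.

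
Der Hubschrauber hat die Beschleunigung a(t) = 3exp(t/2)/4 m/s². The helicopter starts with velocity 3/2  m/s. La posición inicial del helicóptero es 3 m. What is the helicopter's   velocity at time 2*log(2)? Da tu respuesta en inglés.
We need to integrate our acceleration equation a(t) = 3·exp(t/2)/4 1 time. The integral of acceleration is velocity. Using v(0) = 3/2, we get v(t) = 3·exp(t/2)/2. Using v(t) = 3·exp(t/2)/2 and substituting t = 2*log(2), we find v = 3.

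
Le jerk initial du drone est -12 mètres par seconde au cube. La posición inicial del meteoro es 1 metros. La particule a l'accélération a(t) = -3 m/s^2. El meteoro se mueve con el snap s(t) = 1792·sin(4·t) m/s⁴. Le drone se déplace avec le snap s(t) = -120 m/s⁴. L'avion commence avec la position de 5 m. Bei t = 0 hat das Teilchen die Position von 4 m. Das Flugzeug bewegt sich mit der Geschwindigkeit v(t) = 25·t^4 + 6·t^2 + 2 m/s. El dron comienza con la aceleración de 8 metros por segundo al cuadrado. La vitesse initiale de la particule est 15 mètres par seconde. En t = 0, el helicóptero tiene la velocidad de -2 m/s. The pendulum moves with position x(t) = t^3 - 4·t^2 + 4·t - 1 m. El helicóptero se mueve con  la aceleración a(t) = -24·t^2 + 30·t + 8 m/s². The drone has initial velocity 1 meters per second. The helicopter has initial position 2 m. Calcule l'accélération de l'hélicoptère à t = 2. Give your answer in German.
Wir haben die Beschleunigung a(t) = -24·t^2 + 30·t + 8. Durch Einsetzen von t = 2: a(2) = -28.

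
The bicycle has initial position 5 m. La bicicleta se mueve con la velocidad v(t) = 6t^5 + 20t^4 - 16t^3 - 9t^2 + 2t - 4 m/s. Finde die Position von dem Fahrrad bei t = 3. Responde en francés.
Nous devons intégrer notre équation de la vitesse v(t) = 6·t^5 + 20·t^4 - 16·t^3 - 9·t^2 + 2·t - 4 1 fois. La primitive de la vitesse est la position. En utilisant x(0) = 5, nous obtenons x(t) = t^6 + 4·t^5 - 4·t^4 - 3·t^3 + t^2 - 4·t + 5. Nous avons la position x(t) = t^6 + 4·t^5 - 4·t^4 - 3·t^3 + t^2 - 4·t + 5. En substituant t = 3: x(3) = 1298.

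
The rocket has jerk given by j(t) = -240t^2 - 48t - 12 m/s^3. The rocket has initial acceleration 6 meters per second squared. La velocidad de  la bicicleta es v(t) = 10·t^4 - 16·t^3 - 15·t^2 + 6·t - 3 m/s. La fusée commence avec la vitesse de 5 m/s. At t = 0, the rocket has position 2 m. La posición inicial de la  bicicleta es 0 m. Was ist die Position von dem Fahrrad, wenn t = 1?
Wir müssen das Integral unserer Gleichung für die Geschwindigkeit v(t) = 10·t^4 - 16·t^3 - 15·t^2 + 6·t - 3 1-mal finden. Das Integral von der Geschwindigkeit ist die Position. Mit x(0) = 0 erhalten wir x(t) = 2·t^5 - 4·t^4 - 5·t^3 + 3·t^2 - 3·t. Mit x(t) = 2·t^5 - 4·t^4 - 5·t^3 + 3·t^2 - 3·t und Einsetzen von t = 1, finden wir x = -7.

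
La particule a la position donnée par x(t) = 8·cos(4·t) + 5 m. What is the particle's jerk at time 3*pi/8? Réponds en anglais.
Starting from position x(t) = 8·cos(4·t) + 5, we take 3 derivatives. Differentiating position, we get velocity: v(t) = -32·sin(4·t). Differentiating velocity, we get acceleration: a(t) = -128·cos(4·t). Differentiating acceleration, we get jerk: j(t) = 512·sin(4·t). Using j(t) = 512·sin(4·t) and substituting t = 3*pi/8, we find j = -512.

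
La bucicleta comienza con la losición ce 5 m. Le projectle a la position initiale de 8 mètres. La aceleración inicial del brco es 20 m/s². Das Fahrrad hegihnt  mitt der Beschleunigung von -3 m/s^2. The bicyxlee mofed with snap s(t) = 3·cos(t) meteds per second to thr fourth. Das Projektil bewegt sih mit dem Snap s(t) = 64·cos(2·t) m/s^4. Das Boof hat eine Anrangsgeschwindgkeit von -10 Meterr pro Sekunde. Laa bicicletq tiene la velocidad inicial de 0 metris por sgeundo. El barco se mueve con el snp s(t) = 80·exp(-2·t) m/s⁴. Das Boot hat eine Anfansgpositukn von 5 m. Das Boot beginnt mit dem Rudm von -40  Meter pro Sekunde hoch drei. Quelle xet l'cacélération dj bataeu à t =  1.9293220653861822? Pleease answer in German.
Um dies zu lösen, müssen wir 2 Integrale unserer Gleichung für den Snap s(t) = 80·exp(-2·t) finden. Das Integral von dem Snap ist der Ruck. Mit j(0) = -40 erhalten wir j(t) = -40·exp(-2·t). Die Stammfunktion von dem Ruck ist die Beschleunigung. Mit a(0) = 20 erhalten wir a(t) = 20·exp(-2·t). Aus der Gleichung für die Beschleunigung a(t) = 20·exp(-2·t), setzen wir t = 1.9293220653861822 ein und erhalten a = 0.421931686990935.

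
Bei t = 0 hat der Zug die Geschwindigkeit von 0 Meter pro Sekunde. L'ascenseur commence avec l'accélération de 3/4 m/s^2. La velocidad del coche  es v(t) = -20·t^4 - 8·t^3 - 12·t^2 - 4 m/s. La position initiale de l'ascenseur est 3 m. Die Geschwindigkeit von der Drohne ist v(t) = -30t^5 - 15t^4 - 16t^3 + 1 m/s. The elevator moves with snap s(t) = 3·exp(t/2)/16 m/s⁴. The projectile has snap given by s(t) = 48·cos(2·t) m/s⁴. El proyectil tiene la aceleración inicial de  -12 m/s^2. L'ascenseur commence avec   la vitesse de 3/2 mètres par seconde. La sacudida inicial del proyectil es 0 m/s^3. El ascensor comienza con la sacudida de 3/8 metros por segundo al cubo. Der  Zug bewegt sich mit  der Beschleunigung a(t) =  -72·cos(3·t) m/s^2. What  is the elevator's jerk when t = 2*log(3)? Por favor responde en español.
Partiendo del snap s(t) = 3·exp(t/2)/16, tomamos 1 integral. Integrando el snap y usando la condición inicial j(0) = 3/8, obtenemos j(t) = 3·exp(t/2)/8. Tenemos la sacudida j(t) = 3·exp(t/2)/8. Sustituyendo t = 2*log(3): j(2*log(3)) = 9/8.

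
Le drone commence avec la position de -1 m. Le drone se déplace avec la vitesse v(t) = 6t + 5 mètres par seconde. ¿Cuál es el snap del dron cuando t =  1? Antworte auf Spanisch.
Debemos derivar nuestra ecuación de la velocidad v(t) = 6·t + 5 3 veces. Derivando la velocidad, obtenemos la aceleración: a(t) = 6. La derivada de la aceleración da la sacudida: j(t) = 0. Tomando d/dt de j(t), encontramos s(t) = 0. De la ecuación del snap s(t) = 0, sustituimos t = 1 para obtener s = 0.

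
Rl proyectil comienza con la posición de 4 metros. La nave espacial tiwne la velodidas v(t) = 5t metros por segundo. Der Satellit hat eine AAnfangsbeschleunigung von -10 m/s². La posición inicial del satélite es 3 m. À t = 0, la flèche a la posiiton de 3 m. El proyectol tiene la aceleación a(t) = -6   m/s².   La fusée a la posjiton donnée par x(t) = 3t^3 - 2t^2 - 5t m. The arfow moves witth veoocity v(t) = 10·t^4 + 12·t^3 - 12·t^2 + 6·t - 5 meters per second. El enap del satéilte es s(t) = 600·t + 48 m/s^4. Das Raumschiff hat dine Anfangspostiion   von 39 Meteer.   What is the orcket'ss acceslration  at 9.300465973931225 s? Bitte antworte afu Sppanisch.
Debemos derivar nuestra ecuación de la posición x(t) = 3·t^3 - 2·t^2 - 5·t 2 veces. La derivada de la posición da la velocidad: v(t) = 9·t^2 - 4·t - 5. Tomando d/dt de v(t), encontramos a(t) = 18·t - 4. De la ecuación de la aceleración a(t) = 18·t - 4, sustituimos t = 9.300465973931225 para obtener a = 163.408387530762.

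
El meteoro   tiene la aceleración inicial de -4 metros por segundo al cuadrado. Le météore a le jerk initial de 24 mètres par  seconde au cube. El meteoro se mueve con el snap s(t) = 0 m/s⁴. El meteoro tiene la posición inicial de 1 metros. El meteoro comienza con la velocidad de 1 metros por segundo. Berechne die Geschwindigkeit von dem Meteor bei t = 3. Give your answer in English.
We must find the antiderivative of our snap equation s(t) = 0 3 times. The integral of snap is jerk. Using j(0) = 24, we get j(t) = 24. The integral of jerk, with a(0) = -4, gives acceleration: a(t) = 24·t - 4. Taking ∫a(t)dt and applying v(0) = 1, we find v(t) = 12·t^2 - 4·t + 1. Using v(t) = 12·t^2 - 4·t + 1 and substituting t = 3, we find v = 97.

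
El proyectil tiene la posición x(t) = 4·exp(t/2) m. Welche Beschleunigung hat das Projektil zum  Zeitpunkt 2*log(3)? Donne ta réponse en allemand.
Ausgehend von der Position x(t) = 4·exp(t/2), nehmen wir 2 Ableitungen. Mit d/dt von x(t) finden wir v(t) = 2·exp(t/2). Durch Ableiten von der Geschwindigkeit erhalten wir die Beschleunigung: a(t) = exp(t/2). Aus der Gleichung für die Beschleunigung a(t) = exp(t/2), setzen wir t = 2*log(3) ein und erhalten a = 3.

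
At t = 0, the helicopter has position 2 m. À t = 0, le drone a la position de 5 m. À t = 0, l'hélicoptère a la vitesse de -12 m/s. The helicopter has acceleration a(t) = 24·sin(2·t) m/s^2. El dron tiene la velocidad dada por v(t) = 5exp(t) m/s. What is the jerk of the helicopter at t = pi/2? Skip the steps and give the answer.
The jerk at t = pi/2 is j = -48.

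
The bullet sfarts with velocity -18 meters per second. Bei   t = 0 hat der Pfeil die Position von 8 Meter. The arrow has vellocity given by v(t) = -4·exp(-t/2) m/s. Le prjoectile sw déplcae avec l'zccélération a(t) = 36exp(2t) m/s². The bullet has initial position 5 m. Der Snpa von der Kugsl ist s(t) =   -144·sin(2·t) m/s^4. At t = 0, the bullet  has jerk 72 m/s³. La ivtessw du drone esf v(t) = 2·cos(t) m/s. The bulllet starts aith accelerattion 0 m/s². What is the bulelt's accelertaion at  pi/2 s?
To find the answer, we compute 2 antiderivatives of s(t) = -144·sin(2·t). The integral of snap is jerk. Using j(0) = 72, we get j(t) = 72·cos(2·t). Finding the integral of j(t) and using a(0) = 0: a(t) = 36·sin(2·t). We have acceleration a(t) = 36·sin(2·t). Substituting t = pi/2: a(pi/2) = 0.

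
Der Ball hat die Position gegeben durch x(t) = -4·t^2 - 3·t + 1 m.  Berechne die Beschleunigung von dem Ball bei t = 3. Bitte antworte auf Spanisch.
Para resolver esto, necesitamos tomar 2 derivadas de nuestra ecuación de la posición x(t) = -4·t^2 - 3·t + 1. Derivando la posición, obtenemos la velocidad: v(t) = -8·t - 3. La derivada de la velocidad da la aceleración: a(t) = -8. Tenemos la aceleración a(t) = -8. Sustituyendo t = 3: a(3) = -8.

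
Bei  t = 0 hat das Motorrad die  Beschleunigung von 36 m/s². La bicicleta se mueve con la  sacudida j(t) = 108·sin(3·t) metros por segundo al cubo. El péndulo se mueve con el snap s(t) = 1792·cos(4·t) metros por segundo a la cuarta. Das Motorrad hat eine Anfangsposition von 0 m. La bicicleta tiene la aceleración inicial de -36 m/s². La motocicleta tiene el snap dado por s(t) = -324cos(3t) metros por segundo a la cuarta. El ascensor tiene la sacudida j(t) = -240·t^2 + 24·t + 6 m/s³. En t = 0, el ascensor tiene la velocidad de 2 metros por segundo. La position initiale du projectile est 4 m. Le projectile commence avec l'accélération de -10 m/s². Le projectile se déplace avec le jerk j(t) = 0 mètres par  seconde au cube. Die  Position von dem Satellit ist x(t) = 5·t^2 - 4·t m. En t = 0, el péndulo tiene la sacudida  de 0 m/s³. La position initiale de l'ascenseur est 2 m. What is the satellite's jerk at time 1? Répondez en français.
Nous devons dériver notre équation de la position x(t) = 5·t^2 - 4·t 3 fois. En prenant d/dt de x(t), nous trouvons v(t) = 10·t - 4. En prenant d/dt de v(t), nous trouvons a(t) = 10. La dérivée de l'accélération donne le jerk: j(t) = 0. De l'équation du jerk j(t) = 0, nous substituons t = 1 pour obtenir j = 0.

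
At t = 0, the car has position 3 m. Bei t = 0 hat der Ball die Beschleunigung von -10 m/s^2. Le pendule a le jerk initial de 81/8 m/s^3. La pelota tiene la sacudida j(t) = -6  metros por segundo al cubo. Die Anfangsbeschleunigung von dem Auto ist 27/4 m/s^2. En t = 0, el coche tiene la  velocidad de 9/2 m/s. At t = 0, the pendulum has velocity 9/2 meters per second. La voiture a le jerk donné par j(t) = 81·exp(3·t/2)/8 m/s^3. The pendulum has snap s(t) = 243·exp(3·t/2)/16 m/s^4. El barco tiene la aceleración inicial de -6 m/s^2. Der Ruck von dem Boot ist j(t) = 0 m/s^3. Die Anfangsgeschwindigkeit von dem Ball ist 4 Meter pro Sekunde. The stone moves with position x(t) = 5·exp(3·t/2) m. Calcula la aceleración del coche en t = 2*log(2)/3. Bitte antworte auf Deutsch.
Um dies zu lösen, müssen wir 1 Integral unserer Gleichung für den Ruck j(t) = 81·exp(3·t/2)/8 finden. Die Stammfunktion von dem Ruck ist die Beschleunigung. Mit a(0) = 27/4 erhalten wir a(t) = 27·exp(3·t/2)/4. Mit a(t) = 27·exp(3·t/2)/4 und Einsetzen von t = 2*log(2)/3, finden wir a = 27/2.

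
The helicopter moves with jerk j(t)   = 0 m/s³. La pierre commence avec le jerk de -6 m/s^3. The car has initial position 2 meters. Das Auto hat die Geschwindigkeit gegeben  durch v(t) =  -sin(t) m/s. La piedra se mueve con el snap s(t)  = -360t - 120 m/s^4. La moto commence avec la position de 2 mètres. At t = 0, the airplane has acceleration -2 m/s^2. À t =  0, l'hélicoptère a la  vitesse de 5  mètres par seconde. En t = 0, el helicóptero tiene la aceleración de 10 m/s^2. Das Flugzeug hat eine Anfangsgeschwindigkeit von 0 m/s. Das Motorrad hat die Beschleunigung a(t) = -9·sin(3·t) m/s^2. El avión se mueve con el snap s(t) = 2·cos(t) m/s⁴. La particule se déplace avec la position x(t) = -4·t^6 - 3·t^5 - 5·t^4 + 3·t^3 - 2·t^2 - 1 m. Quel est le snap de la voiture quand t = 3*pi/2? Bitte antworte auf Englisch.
We must differentiate our velocity equation v(t) = -sin(t) 3 times. The derivative of velocity gives acceleration: a(t) = -cos(t). Taking d/dt of a(t), we find j(t) = sin(t). Taking d/dt of j(t), we find s(t) = cos(t). From the given snap equation s(t) = cos(t), we substitute t = 3*pi/2 to get s = 0.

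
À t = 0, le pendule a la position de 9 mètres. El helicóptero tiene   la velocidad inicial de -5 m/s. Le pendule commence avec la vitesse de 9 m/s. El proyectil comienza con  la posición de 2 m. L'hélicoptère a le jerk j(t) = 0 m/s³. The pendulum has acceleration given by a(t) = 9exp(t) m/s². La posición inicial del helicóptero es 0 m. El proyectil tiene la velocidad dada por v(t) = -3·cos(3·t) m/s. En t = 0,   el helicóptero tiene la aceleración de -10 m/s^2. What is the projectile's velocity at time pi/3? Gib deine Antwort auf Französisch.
De l'équation de la vitesse v(t) = -3·cos(3·t), nous substituons t = pi/3 pour obtenir v = 3.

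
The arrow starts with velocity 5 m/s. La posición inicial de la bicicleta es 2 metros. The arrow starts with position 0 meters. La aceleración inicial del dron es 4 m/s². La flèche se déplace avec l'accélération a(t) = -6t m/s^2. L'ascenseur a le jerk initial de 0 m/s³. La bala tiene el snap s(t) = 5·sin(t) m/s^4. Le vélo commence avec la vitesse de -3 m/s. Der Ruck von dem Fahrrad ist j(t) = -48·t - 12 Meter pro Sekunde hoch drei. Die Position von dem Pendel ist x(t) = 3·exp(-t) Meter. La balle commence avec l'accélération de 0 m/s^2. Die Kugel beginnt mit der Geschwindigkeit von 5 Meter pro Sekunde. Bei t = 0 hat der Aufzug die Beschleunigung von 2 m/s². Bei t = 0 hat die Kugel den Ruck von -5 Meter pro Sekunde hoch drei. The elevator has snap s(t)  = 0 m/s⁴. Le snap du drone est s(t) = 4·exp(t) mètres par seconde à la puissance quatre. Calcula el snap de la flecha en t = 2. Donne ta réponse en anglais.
Starting from acceleration a(t) = -6·t, we take 2 derivatives. Differentiating acceleration, we get jerk: j(t) = -6. The derivative of jerk gives snap: s(t) = 0. We have snap s(t) = 0. Substituting t = 2: s(2) = 0.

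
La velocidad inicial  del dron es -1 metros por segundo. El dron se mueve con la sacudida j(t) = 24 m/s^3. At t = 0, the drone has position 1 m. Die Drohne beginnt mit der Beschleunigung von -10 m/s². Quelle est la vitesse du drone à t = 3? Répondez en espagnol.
Debemos encontrar la antiderivada de nuestra ecuación de la sacudida j(t) = 24 2 veces. La integral de la sacudida es la aceleración. Usando a(0) = -10, obtenemos a(t) = 24·t - 10. La antiderivada de la aceleración, con v(0) = -1, da la velocidad: v(t) = 12·t^2 - 10·t - 1. Tenemos la velocidad v(t) = 12·t^2 - 10·t - 1. Sustituyendo t = 3: v(3) = 77.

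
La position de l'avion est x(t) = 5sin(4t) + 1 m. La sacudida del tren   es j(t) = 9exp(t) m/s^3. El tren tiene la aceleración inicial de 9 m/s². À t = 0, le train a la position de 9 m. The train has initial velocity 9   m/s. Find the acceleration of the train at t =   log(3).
To solve this, we need to take 1 integral of our jerk equation j(t) = 9·exp(t). Finding the antiderivative of j(t) and using a(0) = 9: a(t) = 9·exp(t). From the given acceleration equation a(t) = 9·exp(t), we substitute t = log(3) to get a = 27.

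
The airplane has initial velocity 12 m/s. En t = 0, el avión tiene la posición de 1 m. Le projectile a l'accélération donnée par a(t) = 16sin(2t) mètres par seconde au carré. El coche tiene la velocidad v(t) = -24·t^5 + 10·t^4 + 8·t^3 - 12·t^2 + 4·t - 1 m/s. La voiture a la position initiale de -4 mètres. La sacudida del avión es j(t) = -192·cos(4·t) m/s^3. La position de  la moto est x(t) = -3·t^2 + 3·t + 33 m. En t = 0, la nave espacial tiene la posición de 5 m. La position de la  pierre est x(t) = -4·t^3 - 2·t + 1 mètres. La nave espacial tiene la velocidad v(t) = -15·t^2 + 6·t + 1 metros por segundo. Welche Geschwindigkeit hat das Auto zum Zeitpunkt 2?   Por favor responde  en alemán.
Wir haben die Geschwindigkeit v(t) = -24·t^5 + 10·t^4 + 8·t^3 - 12·t^2 + 4·t - 1. Durch Einsetzen von t = 2: v(2) = -585.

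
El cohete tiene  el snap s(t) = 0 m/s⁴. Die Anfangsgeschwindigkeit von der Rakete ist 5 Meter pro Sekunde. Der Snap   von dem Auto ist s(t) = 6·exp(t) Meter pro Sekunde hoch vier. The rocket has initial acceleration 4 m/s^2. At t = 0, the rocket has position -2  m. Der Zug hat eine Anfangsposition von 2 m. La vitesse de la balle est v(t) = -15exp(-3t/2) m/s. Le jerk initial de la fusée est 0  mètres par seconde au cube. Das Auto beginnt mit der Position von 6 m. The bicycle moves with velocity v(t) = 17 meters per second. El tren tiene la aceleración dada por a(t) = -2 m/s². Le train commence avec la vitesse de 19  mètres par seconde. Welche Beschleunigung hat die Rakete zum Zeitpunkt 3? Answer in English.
Starting from snap s(t) = 0, we take 2 integrals. Integrating snap and using the initial condition j(0) = 0, we get j(t) = 0. The antiderivative of jerk is acceleration. Using a(0) = 4, we get a(t) = 4. From the given acceleration equation a(t) = 4, we substitute t = 3 to get a = 4.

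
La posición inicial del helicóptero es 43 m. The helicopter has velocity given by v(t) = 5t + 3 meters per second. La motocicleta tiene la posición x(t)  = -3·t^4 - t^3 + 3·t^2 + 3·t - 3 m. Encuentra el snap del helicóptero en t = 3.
Debemos derivar nuestra ecuación de la velocidad v(t) = 5·t + 3 3 veces. Tomando d/dt de v(t), encontramos a(t) = 5. La derivada de la aceleración da la sacudida: j(t) = 0. La derivada de la sacudida da el snap: s(t) = 0. De la ecuación del snap s(t) = 0, sustituimos t = 3 para obtener s = 0.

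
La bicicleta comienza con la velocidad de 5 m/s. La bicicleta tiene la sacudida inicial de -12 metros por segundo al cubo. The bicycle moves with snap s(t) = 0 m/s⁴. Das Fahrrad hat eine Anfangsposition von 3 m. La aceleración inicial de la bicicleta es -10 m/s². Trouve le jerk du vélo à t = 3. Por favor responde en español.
Necesitamos integrar nuestra ecuación del snap s(t) = 0 1 vez. Integrando el snap y usando la condición inicial j(0) = -12, obtenemos j(t) = -12. Usando j(t) = -12 y sustituyendo t = 3, encontramos j = -12.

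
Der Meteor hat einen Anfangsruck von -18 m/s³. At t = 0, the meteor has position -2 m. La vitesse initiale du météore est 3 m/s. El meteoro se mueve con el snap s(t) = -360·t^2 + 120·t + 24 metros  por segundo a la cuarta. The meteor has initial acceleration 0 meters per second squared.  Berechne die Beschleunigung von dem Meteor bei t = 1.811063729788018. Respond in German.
Wir müssen das Integral unserer Gleichung für den Snap s(t) = -360·t^2 + 120·t + 24 2-mal finden. Mit ∫s(t)dt und Anwendung von j(0) = -18, finden wir j(t) = -120·t^3 + 60·t^2 + 24·t - 18. Mit ∫j(t)dt und Anwendung von a(0) = 0, finden wir a(t) = 2·t·(-15·t^3 + 10·t^2 + 6·t - 9). Mit a(t) = 2·t·(-15·t^3 + 10·t^2 + 6·t - 9) und Einsetzen von t = 1.811063729788018, finden wir a = -197.178209992775.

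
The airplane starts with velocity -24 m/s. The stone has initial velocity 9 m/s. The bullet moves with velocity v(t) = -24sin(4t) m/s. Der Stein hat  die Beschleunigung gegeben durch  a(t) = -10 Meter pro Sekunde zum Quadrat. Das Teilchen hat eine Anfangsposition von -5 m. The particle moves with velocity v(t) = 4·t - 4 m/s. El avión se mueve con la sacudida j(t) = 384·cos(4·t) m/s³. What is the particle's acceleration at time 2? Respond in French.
En partant de la vitesse v(t) = 4·t - 4, nous prenons 1 dérivée. En prenant d/dt de v(t), nous trouvons a(t) = 4. Nous avons l'accélération a(t) = 4. En substituant t = 2: a(2) = 4.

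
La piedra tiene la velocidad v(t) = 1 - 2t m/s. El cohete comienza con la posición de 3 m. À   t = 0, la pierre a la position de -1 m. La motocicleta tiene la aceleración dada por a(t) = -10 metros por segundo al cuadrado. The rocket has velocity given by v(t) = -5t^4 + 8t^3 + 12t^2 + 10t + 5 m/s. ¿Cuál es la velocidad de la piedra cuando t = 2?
De la ecuación de la velocidad v(t) = 1 - 2·t, sustituimos t = 2 para obtener v = -3.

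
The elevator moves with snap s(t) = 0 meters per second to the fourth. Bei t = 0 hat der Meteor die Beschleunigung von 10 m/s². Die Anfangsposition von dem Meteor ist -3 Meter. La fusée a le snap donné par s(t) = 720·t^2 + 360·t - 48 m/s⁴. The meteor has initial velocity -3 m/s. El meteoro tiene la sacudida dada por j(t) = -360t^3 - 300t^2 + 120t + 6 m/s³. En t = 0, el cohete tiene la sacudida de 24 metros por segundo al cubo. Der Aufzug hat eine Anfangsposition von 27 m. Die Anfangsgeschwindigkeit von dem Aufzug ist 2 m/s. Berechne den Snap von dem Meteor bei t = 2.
Um dies zu lösen, müssen wir 1 Ableitung unserer Gleichung für den Ruck j(t) = -360·t^3 - 300·t^2 + 120·t + 6 nehmen. Die Ableitung von dem Ruck ergibt den Snap: s(t) = -1080·t^2 - 600·t + 120. Aus der Gleichung für den Snap s(t) = -1080·t^2 - 600·t + 120, setzen wir t = 2 ein und erhalten s = -5400.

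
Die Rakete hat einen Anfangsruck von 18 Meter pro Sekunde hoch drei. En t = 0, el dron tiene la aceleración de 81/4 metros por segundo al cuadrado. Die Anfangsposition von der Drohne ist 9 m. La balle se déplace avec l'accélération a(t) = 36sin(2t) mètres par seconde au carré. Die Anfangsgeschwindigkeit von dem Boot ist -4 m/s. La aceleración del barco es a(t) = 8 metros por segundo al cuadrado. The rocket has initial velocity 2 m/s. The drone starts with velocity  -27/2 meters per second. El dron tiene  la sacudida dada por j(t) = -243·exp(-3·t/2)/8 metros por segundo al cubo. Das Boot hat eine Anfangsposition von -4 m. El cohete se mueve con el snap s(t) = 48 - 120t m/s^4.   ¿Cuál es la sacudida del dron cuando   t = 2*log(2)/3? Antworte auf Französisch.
En utilisant j(t) = -243·exp(-3·t/2)/8 et en substituant t = 2*log(2)/3, nous trouvons j = -243/16.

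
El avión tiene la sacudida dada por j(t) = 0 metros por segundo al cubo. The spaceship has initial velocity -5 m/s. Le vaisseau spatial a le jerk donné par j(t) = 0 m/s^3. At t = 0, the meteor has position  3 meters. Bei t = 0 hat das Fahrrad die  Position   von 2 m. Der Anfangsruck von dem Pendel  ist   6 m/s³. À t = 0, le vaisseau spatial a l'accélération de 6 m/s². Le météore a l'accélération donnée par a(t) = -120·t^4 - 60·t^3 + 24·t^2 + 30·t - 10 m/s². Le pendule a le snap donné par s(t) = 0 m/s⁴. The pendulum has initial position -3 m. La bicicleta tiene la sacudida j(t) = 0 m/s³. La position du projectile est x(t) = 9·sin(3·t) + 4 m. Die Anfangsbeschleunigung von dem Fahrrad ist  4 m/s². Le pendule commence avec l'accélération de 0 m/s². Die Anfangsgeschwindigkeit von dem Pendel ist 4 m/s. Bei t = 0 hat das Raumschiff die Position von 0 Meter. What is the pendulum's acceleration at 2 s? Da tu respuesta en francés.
Pour résoudre ceci, nous devons prendre 2 primitives de notre équation du snap s(t) = 0. En intégrant le snap et en utilisant la condition initiale j(0) = 6, nous obtenons j(t) = 6. L'intégrale du jerk est l'accélération. En utilisant a(0) = 0, nous obtenons a(t) = 6·t. Nous avons l'accélération a(t) = 6·t. En substituant t = 2: a(2) = 12.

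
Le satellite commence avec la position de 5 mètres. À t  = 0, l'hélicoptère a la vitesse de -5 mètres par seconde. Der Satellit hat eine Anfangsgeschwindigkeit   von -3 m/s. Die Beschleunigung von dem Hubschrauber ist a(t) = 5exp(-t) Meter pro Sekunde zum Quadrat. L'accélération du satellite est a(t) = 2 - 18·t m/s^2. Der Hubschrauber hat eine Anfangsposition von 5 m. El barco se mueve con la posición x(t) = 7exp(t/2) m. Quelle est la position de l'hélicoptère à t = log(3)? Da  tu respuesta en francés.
Nous devons trouver l'intégrale de notre équation de l'accélération a(t) = 5·exp(-t) 2 fois. La primitive de l'accélération est la vitesse. En utilisant v(0) = -5, nous obtenons v(t) = -5·exp(-t). En intégrant la vitesse et en utilisant la condition initiale x(0) = 5, nous obtenons x(t) = 5·exp(-t). De l'équation de la position x(t) = 5·exp(-t), nous substituons t = log(3) pour obtenir x = 5/3.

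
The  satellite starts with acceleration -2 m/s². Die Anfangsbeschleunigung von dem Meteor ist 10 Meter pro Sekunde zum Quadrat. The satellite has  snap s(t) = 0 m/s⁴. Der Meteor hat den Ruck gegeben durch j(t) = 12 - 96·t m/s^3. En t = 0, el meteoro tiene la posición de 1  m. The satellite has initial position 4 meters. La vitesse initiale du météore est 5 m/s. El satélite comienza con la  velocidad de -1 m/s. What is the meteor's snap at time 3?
Starting from jerk j(t) = 12 - 96·t, we take 1 derivative. Taking d/dt of j(t), we find s(t) = -96. We have snap s(t) = -96. Substituting t = 3: s(3) = -96.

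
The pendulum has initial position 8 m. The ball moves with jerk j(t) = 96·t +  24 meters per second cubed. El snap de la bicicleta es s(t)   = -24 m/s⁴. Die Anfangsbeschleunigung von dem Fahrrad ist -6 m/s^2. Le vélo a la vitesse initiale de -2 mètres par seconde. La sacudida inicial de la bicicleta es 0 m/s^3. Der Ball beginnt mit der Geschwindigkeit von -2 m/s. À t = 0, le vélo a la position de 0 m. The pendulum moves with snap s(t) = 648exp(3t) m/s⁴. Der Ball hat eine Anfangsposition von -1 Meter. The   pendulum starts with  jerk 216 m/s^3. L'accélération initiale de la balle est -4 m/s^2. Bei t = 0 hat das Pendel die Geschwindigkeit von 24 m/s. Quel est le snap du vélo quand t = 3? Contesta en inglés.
We have snap s(t) = -24. Substituting t = 3: s(3) = -24.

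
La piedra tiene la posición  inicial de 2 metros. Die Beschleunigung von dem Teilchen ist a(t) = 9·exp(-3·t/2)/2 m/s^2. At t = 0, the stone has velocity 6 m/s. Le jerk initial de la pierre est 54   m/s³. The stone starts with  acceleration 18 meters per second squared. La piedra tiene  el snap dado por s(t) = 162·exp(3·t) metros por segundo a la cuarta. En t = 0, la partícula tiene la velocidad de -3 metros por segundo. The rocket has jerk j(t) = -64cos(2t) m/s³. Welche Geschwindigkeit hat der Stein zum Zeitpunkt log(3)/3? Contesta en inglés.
We need to integrate our snap equation s(t) = 162·exp(3·t) 3 times. Finding the antiderivative of s(t) and using j(0) = 54: j(t) = 54·exp(3·t). Integrating jerk and using the initial condition a(0) = 18, we get a(t) = 18·exp(3·t). Finding the antiderivative of a(t) and using v(0) = 6: v(t) = 6·exp(3·t). Using v(t) = 6·exp(3·t) and substituting t = log(3)/3, we find v = 18.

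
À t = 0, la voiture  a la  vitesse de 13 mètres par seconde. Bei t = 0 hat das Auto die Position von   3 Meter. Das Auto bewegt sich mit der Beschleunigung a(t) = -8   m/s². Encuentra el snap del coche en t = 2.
Para resolver esto, necesitamos tomar 2 derivadas de nuestra ecuación de la aceleración a(t) = -8. Tomando d/dt de a(t), encontramos j(t) = 0. Tomando d/dt de j(t), encontramos s(t) = 0. De la ecuación del snap s(t) = 0, sustituimos t = 2 para obtener s = 0.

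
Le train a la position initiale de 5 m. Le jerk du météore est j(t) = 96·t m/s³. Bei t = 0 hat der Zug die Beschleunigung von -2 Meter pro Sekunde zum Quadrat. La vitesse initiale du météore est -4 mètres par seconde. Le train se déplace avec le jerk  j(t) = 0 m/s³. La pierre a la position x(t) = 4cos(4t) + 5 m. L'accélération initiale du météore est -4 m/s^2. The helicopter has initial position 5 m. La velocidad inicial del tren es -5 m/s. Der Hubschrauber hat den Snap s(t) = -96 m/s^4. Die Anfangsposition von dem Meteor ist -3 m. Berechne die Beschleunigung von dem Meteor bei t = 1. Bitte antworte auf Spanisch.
Partiendo de la sacudida j(t) = 96·t, tomamos 1 antiderivada. La antiderivada de la sacudida, con a(0) = -4, da la aceleración: a(t) = 48·t^2 - 4. Tenemos la aceleración a(t) = 48·t^2 - 4. Sustituyendo t = 1: a(1) = 44.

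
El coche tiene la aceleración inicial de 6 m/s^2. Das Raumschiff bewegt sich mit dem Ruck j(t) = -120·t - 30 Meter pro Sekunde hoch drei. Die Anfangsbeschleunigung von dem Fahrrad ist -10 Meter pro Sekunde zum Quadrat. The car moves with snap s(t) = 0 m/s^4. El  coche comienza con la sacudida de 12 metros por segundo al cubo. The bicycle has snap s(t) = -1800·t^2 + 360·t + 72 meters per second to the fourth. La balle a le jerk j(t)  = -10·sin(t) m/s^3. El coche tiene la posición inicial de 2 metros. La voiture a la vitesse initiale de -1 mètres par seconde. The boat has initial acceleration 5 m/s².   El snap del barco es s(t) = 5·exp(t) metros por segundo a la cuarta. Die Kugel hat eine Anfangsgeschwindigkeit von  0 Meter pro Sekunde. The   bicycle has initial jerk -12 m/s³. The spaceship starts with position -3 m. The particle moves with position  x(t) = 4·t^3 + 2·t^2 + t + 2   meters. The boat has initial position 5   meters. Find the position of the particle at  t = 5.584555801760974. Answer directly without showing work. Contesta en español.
La respuesta es 766.627136154234.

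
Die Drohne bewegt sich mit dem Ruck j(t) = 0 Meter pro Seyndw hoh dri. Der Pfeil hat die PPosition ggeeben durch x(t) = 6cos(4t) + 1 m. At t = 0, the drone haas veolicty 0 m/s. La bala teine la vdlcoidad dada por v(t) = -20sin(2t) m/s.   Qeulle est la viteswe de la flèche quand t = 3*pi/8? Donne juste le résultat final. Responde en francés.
La vitesse à t = 3*pi/8 est v = 24.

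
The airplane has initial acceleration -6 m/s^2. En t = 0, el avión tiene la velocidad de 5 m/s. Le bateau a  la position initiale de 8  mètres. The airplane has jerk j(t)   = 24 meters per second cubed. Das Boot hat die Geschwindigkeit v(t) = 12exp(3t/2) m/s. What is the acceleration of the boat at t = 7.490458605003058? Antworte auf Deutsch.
Ausgehend von der Geschwindigkeit v(t) = 12·exp(3·t/2), nehmen wir 1 Ableitung. Die Ableitung von der Geschwindigkeit ergibt die Beschleunigung: a(t) = 18·exp(3·t/2). Aus der Gleichung für die Beschleunigung a(t) = 18·exp(3·t/2), setzen wir t = 7.490458605003058 ein und erhalten a = 1364173.98658833.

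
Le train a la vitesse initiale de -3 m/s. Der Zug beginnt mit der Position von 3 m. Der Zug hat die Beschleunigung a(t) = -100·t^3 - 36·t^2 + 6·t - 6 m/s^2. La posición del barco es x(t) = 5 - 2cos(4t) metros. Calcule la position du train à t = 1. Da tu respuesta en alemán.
Wir müssen das Integral unserer Gleichung für die Beschleunigung a(t) = -100·t^3 - 36·t^2 + 6·t - 6 2-mal finden. Durch Integration von der Beschleunigung und Verwendung der Anfangsbedingung v(0) = -3, erhalten wir v(t) = -25·t^4 - 12·t^3 + 3·t^2 - 6·t - 3. Die Stammfunktion von der Geschwindigkeit ist die Position. Mit x(0) = 3 erhalten wir x(t) = -5·t^5 - 3·t^4 + t^3 - 3·t^2 - 3·t + 3. Aus der Gleichung für die Position x(t) = -5·t^5 - 3·t^4 + t^3 - 3·t^2 - 3·t + 3, setzen wir t = 1 ein und erhalten x = -10.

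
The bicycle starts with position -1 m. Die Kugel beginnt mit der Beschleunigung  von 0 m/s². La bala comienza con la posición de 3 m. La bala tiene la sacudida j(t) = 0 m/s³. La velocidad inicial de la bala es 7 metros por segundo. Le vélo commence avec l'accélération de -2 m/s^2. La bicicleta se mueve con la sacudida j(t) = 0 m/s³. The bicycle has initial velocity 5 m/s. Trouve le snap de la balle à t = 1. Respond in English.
To solve this, we need to take 1 derivative of our jerk equation j(t) = 0. The derivative of jerk gives snap: s(t) = 0. From the given snap equation s(t) = 0, we substitute t = 1 to get s = 0.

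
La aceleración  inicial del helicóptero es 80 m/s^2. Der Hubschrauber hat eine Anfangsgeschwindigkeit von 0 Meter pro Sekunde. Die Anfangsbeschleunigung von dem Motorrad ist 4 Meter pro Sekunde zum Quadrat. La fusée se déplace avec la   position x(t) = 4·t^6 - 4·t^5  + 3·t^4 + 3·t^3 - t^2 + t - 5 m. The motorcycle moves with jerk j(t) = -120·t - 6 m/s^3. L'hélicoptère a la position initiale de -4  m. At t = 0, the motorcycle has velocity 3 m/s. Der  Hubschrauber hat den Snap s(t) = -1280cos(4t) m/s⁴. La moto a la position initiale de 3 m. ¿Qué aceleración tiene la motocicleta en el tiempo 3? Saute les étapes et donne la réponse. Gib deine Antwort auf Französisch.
a(3) = -554.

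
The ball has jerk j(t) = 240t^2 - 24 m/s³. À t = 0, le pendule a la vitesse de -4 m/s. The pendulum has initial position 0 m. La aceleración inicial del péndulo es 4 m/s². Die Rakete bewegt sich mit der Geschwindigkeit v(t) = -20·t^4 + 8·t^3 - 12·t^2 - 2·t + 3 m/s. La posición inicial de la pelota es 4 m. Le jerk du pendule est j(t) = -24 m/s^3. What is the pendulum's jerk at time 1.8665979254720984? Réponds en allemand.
Mit j(t) = -24 und Einsetzen von t = 1.8665979254720984, finden wir j = -24.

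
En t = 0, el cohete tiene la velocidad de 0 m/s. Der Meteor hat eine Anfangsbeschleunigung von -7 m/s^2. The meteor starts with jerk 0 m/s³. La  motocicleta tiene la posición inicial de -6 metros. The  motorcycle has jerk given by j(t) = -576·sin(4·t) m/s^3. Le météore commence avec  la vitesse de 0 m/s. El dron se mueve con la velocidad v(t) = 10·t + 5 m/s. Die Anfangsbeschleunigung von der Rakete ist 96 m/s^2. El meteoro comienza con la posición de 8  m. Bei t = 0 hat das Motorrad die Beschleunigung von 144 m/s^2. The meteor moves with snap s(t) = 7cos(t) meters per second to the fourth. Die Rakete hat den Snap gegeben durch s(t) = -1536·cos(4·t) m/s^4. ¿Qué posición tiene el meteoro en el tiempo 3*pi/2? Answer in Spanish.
Para resolver esto, necesitamos tomar 4 antiderivadas de nuestra ecuación del snap s(t) = 7·cos(t). Integrando el snap y usando la condición inicial j(0) = 0, obtenemos j(t) = 7·sin(t). La integral de la sacudida es la aceleración. Usando a(0) = -7, obtenemos a(t) = -7·cos(t). La antiderivada de la aceleración, con v(0) = 0, da la velocidad: v(t) = -7·sin(t). La antiderivada de la velocidad es la posición. Usando x(0) = 8, obtenemos x(t) = 7·cos(t) + 1. De la ecuación de la posición x(t) = 7·cos(t) + 1, sustituimos t = 3*pi/2 para obtener x = 1.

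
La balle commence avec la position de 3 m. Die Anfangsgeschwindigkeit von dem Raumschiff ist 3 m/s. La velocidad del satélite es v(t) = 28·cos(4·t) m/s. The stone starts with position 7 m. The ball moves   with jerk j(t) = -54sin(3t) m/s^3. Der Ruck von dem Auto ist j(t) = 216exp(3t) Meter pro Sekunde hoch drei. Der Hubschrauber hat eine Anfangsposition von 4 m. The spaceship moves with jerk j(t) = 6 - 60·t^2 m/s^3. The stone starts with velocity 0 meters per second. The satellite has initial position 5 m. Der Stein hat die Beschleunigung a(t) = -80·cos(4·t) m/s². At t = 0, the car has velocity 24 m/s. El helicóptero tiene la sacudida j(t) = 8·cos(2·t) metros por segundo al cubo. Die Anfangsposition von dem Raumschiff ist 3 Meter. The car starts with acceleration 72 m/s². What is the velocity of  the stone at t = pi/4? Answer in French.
En partant de l'accélération a(t) = -80·cos(4·t), nous prenons 1 intégrale. L'intégrale de l'accélération est la vitesse. En utilisant v(0) = 0, nous obtenons v(t) = -20·sin(4·t). En utilisant v(t) = -20·sin(4·t) et en substituant t = pi/4, nous trouvons v = 0.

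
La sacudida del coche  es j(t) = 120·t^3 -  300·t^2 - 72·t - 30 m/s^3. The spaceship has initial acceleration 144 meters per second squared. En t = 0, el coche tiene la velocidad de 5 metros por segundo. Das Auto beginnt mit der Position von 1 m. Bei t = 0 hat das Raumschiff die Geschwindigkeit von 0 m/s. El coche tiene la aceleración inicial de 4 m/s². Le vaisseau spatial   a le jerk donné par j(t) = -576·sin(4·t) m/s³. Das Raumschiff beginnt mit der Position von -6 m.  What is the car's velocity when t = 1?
Starting from jerk j(t) = 120·t^3 - 300·t^2 - 72·t - 30, we take 2 integrals. Taking ∫j(t)dt and applying a(0) = 4, we find a(t) = 30·t^4 - 100·t^3 - 36·t^2 - 30·t + 4. The antiderivative of acceleration, with v(0) = 5, gives velocity: v(t) = 6·t^5 - 25·t^4 - 12·t^3 - 15·t^2 + 4·t + 5. From the given velocity equation v(t) = 6·t^5 - 25·t^4 - 12·t^3 - 15·t^2 + 4·t + 5, we substitute t = 1 to get v = -37.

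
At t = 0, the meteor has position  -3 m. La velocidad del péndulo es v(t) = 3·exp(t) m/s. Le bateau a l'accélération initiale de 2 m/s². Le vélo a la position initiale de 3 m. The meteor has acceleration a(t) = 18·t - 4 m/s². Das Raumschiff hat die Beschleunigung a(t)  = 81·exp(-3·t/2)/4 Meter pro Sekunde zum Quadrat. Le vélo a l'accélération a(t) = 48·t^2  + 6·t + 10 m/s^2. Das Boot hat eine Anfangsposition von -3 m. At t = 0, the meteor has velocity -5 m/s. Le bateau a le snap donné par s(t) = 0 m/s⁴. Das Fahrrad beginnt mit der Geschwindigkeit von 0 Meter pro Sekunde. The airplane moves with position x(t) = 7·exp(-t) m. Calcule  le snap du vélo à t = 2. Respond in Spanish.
Partiendo de la aceleración a(t) = 48·t^2 + 6·t + 10, tomamos 2 derivadas. La derivada de la aceleración da la sacudida: j(t) = 96·t + 6. La derivada de la sacudida da el snap: s(t) = 96. De la ecuación del snap s(t) = 96, sustituimos t = 2 para obtener s = 96.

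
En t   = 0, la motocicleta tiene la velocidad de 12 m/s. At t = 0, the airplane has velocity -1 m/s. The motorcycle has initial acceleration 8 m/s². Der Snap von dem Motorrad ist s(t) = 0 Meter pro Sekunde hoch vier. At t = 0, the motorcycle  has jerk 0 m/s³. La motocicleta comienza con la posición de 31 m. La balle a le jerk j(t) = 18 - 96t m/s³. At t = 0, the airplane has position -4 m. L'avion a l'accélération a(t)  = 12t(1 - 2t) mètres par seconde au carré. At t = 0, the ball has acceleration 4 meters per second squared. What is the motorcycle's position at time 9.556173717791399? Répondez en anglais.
To find the answer, we compute 4 antiderivatives of s(t) = 0. Integrating snap and using the initial condition j(0) = 0, we get j(t) = 0. Integrating jerk and using the initial condition a(0) = 8, we get a(t) = 8. Finding the integral of a(t) and using v(0) = 12: v(t) = 8·t + 12. Finding the integral of v(t) and using x(0) = 31: x(t) = 4·t^2 + 12·t + 31. Using x(t) = 4·t^2 + 12·t + 31 and substituting t = 9.556173717791399, we find x = 510.955909111925.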